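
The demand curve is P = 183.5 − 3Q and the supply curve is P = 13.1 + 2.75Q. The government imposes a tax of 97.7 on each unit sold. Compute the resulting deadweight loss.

Competitive equilibrium: 183.5 − 3Q = 13.1 + 2.75Q → Q* = 29.6348, P* = 94.5957.
With the tax, the buyer price exceeds the seller price by 97.7: (183.5 − 3Q) − (13.1 + 2.75Q) = 97.7 → Q' = 12.6435.
ΔQ = 29.6348 − 12.6435 = 16.9913; the wedge equals the tax, 97.7.
The triangle = ½ × 16.9913 × 97.7 = 830.03.

830.03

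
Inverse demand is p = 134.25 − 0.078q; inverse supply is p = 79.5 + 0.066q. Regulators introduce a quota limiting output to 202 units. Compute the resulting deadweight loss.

Competitive equilibrium: 134.25 − 0.078q = 79.5 + 0.066q → q* = 380.2083, p* = 104.5938.
At q = 202: demand price = 134.25 − 0.078·202 = 118.494; supply price = 79.5 + 0.066·202 = 92.832.
Δq = 380.2083 − 202 = 178.2083; wedge = 118.494 − 92.832 = 25.662.
The triangle = ½ × 178.2083 × 25.662 = 2286.59.

2286.59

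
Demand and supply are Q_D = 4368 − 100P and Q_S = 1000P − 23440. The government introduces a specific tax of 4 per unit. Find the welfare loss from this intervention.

727.27

In inverse form: demand P = 43.68 − 0.01Q, supply P = 23.44 + 0.001Q.
Competitive equilibrium: 43.68 − 0.01Q = 23.44 + 0.001Q → Q* = 1840, P* = 25.28.
With the tax, the buyer price exceeds the seller price by 4: (43.68 − 0.01Q) − (23.44 + 0.001Q) = 4 → Q' = 1476.3636.
ΔQ = 1840 − 1476.3636 = 363.6364; the wedge equals the tax, 4.
The triangle = ½ × 363.6364 × 4 = 727.27.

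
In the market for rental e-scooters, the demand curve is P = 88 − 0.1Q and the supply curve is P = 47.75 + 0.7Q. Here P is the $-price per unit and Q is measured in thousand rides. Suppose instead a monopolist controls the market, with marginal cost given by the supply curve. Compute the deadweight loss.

$12.50 thousand

Competitive equilibrium: 88 − 0.1Q = 47.75 + 0.7Q → Q* = 50.3125, P* = 82.9688.
Marginal revenue: MR = 88 − 0.2Q. Set MR = MC: 88 − 0.2Q = 47.75 + 0.7Q → Q_m = 44.7222.
Price P_m = 88 − 0.1·44.7222 = 83.5278; MC(Q_m) = 47.75 + 0.7·44.7222 = 79.0555.
Competitive Q* = 50.3125, so ΔQ = 5.5903; wedge = 83.5278 − 79.0555 = 4.4723.
DWL = ½ × 5.5903 × 4.4723 = $12.50 thousand.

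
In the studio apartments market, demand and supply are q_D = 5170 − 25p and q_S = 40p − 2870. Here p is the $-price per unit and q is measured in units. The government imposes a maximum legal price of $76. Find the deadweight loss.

In inverse form: demand p = 206.8 − 0.04q, supply p = 71.75 + 0.025q.
Competitive equilibrium: 206.8 − 0.04q = 71.75 + 0.025q → q* = 2077.6923, p* = 123.6923.
At the ceiling p = 76, quantity supplied = (76 − 71.75)/0.025 = 170.
Willingness to pay at q' = 170: 206.8 − 0.04·170 = 200.
Δq = 2077.6923 − 170 = 1907.6923; wedge = 200 − 76 = 124.
Deadweight loss = ½ × 1907.6923 × 124 = $118276.92.

$118276.92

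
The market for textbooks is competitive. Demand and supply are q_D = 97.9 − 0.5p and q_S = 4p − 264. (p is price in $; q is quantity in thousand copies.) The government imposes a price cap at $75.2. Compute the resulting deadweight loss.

In inverse form: demand p = 195.8 − 2q, supply p = 66 + 0.25q.
Competitive equilibrium: 195.8 − 2q = 66 + 0.25q → q* = 57.6889, p* = 80.4222.
At the ceiling p = 75.2, quantity supplied = (75.2 − 66)/0.25 = 36.8.
Willingness to pay at q' = 36.8: 195.8 − 2·36.8 = 122.2.
Δq = 57.6889 − 36.8 = 20.8889; wedge = 122.2 − 75.2 = 47.
DWL = ½ × 20.8889 × 47 = $490.89 thousand.

$490.89 thousand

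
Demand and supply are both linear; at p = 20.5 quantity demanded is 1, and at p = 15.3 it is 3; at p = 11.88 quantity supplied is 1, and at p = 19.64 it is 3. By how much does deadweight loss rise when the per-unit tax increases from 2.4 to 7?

3.34

Demand slope = (15.3 − 20.5)/(3 − 1) = −2.6, so p = 23.1 − 2.6q.
Supply slope = (19.64 − 11.88)/(3 − 1) = 3.88, so p = 8 + 3.88q.
Competitive equilibrium: 23.1 − 2.6q = 8 + 3.88q → q* = 2.3302, p* = 17.0414.
For a per-unit tax t: Δq = t/6.48, so DWL = ½·t·(t/6.48) = t²/12.96.
At t = 2.4: DWL = 0.444. At t = 7: DWL = 3.781.
Increase = 3.781 − 0.444 = 3.34.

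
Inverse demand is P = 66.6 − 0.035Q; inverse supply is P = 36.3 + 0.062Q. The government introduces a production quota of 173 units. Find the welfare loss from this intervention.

942.08

Competitive equilibrium: 66.6 − 0.035Q = 36.3 + 0.062Q → Q* = 312.3711, P* = 55.667.
At Q = 173: demand price = 66.6 − 0.035·173 = 60.545; supply price = 36.3 + 0.062·173 = 47.026.
ΔQ = 312.3711 − 173 = 139.3711; wedge = 60.545 − 47.026 = 13.519.
DWL = ½ × 139.3711 × 13.519 = 942.08.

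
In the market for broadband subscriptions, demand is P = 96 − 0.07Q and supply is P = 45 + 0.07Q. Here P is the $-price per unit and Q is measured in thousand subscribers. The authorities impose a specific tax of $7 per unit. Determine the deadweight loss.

$175 thousand

Competitive equilibrium: 96 − 0.07Q = 45 + 0.07Q → Q* = 364.2857, P* = 70.5.
With the tax, the buyer price exceeds the seller price by 7: (96 − 0.07Q) − (45 + 0.07Q) = 7 → Q' = 314.2857.
ΔQ = 364.2857 − 314.2857 = 50; the wedge equals the tax, 7.
DWL = ½ × 50 × 7 = $175 thousand.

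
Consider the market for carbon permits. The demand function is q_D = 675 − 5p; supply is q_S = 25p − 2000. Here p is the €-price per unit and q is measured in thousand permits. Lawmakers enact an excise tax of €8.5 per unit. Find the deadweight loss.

In inverse form: demand p = 135 − 0.2q, supply p = 80 + 0.04q.
Competitive equilibrium: 135 − 0.2q = 80 + 0.04q → q* = 229.1667, p* = 89.1667.
With the tax, the buyer price exceeds the seller price by 8.5: (135 − 0.2q) − (80 + 0.04q) = 8.5 → q' = 193.75.
Δq = 229.1667 − 193.75 = 35.4167; the wedge equals the tax, 8.5.
Welfare loss = ½ × 35.4167 × 8.5 = €150.52 thousand.

€150.52 thousand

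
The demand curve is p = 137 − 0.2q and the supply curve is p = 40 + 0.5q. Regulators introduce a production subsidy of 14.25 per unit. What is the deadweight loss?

Competitive equilibrium: 137 − 0.2q = 40 + 0.5q → q* = 138.57143, p* = 109.28571.
The subsidy lowers effective supply by 14.25: p = 25.75 + 0.5q.
New quantity: 137 − 0.2q = 25.75 + 0.5q → q' = 158.92857.
Overproduction Δq = 158.92857 − 138.57143 = 20.35714; wedge = subsidy = 14.25.
Welfare loss = ½ × 20.35714 × 14.25 = 145.04.

145.04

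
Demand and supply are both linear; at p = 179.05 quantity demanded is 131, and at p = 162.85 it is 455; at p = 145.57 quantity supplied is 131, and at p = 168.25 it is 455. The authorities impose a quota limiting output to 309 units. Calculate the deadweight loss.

Demand slope = (162.85 − 179.05)/(455 − 131) = −0.05, so p = 185.6 − 0.05q.
Supply slope = (168.25 − 145.57)/(455 − 131) = 0.07, so p = 136.4 + 0.07q.
Competitive equilibrium: 185.6 − 0.05q = 136.4 + 0.07q → q* = 410, p* = 165.1.
At q = 309: demand price = 185.6 − 0.05·309 = 170.15; supply price = 136.4 + 0.07·309 = 158.03.
Δq = 410 − 309 = 101; wedge = 170.15 − 158.03 = 12.12.
DWL = ½ × 101 × 12.12 = 612.06.

612.06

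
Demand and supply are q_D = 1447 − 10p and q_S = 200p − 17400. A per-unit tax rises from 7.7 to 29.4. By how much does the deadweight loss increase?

3833.67

In inverse form: demand p = 144.7 − 0.1q, supply p = 87 + 0.005q.
Competitive equilibrium: 144.7 − 0.1q = 87 + 0.005q → q* = 549.5238, p* = 89.7476.
For a per-unit tax t: Δq = t/0.105, so DWL = ½·t·(t/0.105) = t²/0.21.
At t = 7.7: DWL = 282.333. At t = 29.4: DWL = 4116.
Increase = 4116 − 282.333 = 3833.67.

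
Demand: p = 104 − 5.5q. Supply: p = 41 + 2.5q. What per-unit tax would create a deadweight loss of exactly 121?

44

Competitive equilibrium: 104 − 5.5q = 41 + 2.5q → q* = 7.875, p* = 60.6875.
A tax t gives Δq = t/8 and wedge t, so DWL = t²/16.
t²/16 = 121 → t² = 1936 → t = 44.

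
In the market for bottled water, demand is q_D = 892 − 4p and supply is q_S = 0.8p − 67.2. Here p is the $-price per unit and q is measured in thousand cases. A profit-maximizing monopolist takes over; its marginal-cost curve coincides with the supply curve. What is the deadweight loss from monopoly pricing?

$131.44 thousand

In inverse form: demand p = 223 − 0.25q, supply p = 84 + 1.25q.
Competitive equilibrium: 223 − 0.25q = 84 + 1.25q → q* = 92.6667, p* = 199.8333.
Marginal revenue: MR = 223 − 0.5q. Set MR = MC: 223 − 0.5q = 84 + 1.25q → q_m = 79.4286.
Price p_m = 223 − 0.25·79.4286 = 203.1429; MC(q_m) = 84 + 1.25·79.4286 = 183.2858.
Competitive q* = 92.6667, so Δq = 13.2381; wedge = 203.1429 − 183.2858 = 19.8571.
DWL = ½ × 13.2381 × 19.8571 = $131.44 thousand.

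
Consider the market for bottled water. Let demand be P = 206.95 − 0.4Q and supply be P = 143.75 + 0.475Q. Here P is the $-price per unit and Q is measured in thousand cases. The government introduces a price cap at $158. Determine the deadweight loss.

$780.17 thousand

Competitive equilibrium: 206.95 − 0.4Q = 143.75 + 0.475Q → Q* = 72.2286, P* = 178.0586.
At the ceiling P = 158, quantity supplied = (158 − 143.75)/0.475 = 30.
Willingness to pay at Q' = 30: 206.95 − 0.4·30 = 194.95.
ΔQ = 72.2286 − 30 = 42.2286; wedge = 194.95 − 158 = 36.95.
The triangle = ½ × 42.2286 × 36.95 = $780.17 thousand.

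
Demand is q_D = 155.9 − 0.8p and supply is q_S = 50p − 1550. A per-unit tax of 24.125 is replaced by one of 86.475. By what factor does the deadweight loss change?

In inverse form: demand p = 194.875 − 1.25q, supply p = 31 + 0.02q.
Competitive equilibrium: 194.875 − 1.25q = 31 + 0.02q → q* = 129.0354, p* = 33.5807.
For a per-unit tax t: Δq = t/1.27, so DWL = ½·t·(t/1.27) = t²/2.54.
At t = 24.125: DWL = 229.140. At t = 86.475: DWL = 2944.065.
Ratio = (86.475/24.125)² = 12.848.

12.848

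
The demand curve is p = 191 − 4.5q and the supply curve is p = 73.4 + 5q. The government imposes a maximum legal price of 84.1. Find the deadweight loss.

497.97

Competitive equilibrium: 191 − 4.5q = 73.4 + 5q → q* = 12.3789, p* = 135.2947.
At the ceiling p = 84.1, quantity supplied = (84.1 − 73.4)/5 = 2.14.
Willingness to pay at q' = 2.14: 191 − 4.5·2.14 = 181.37.
Δq = 12.3789 − 2.14 = 10.2389; wedge = 181.37 − 84.1 = 97.27.
The triangle = ½ × 10.2389 × 97.27 = 497.97.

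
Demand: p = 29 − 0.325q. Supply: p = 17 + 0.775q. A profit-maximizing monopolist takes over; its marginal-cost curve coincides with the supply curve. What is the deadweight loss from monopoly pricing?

Competitive equilibrium: 29 − 0.325q = 17 + 0.775q → q* = 10.9091, p* = 25.4545.
Marginal revenue: MR = 29 − 0.65q. Set MR = MC: 29 − 0.65q = 17 + 0.775q → q_m = 8.4211.
Price p_m = 29 − 0.325·8.4211 = 26.2631; MC(q_m) = 17 + 0.775·8.4211 = 23.5264.
Competitive q* = 10.9091, so Δq = 2.488; wedge = 26.2631 − 23.5264 = 2.7367.
DWL = ½ × 2.488 × 2.7367 = 3.40.

3.40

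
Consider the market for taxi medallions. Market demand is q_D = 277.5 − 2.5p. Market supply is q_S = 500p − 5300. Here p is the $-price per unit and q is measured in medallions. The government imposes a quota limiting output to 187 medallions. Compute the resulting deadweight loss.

$791.48

In inverse form: demand p = 111 − 0.4q, supply p = 10.6 + 0.002q.
Competitive equilibrium: 111 − 0.4q = 10.6 + 0.002q → q* = 249.7512, p* = 11.0995.
At q = 187: demand price = 111 − 0.4·187 = 36.2; supply price = 10.6 + 0.002·187 = 10.974.
Δq = 249.7512 − 187 = 62.7512; wedge = 36.2 − 10.974 = 25.226.
Welfare loss = ½ × 62.7512 × 25.226 = $791.48.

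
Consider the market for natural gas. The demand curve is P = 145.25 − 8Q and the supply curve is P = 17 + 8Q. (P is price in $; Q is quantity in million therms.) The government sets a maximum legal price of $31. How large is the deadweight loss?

$314.06 million

Competitive equilibrium: 145.25 − 8Q = 17 + 8Q → Q* = 8.0156, P* = 81.125.
At the ceiling P = 31, quantity supplied = (31 − 17)/8 = 1.75.
Willingness to pay at Q' = 1.75: 145.25 − 8·1.75 = 131.25.
ΔQ = 8.0156 − 1.75 = 6.2656; wedge = 131.25 − 31 = 100.25.
DWL = ½ × 6.2656 × 100.25 = $314.06 million.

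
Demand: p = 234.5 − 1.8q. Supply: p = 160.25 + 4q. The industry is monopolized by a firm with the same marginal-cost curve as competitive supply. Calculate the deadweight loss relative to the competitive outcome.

Competitive equilibrium: 234.5 − 1.8q = 160.25 + 4q → q* = 12.8017, p* = 211.4569.
Marginal revenue: MR = 234.5 − 3.6q. Set MR = MC: 234.5 − 3.6q = 160.25 + 4q → q_m = 9.7697.
Price p_m = 234.5 − 1.8·9.7697 = 216.9145; MC(q_m) = 160.25 + 4·9.7697 = 199.3288.
Competitive q* = 12.8017, so Δq = 3.032; wedge = 216.9145 − 199.3288 = 17.5857.
Deadweight loss = ½ × 3.032 × 17.5857 = 26.66.

26.66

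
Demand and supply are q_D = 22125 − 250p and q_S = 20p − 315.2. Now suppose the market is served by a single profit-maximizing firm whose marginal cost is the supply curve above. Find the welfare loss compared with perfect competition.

In inverse form: demand p = 88.5 − 0.004q, supply p = 15.76 + 0.05q.
Competitive equilibrium: 88.5 − 0.004q = 15.76 + 0.05q → q* = 1347.03704, p* = 83.11185.
Marginal revenue: MR = 88.5 − 0.008q. Set MR = MC: 88.5 − 0.008q = 15.76 + 0.05q → q_m = 1254.13793.
Price p_m = 88.5 − 0.004·1254.13793 = 83.48345; MC(q_m) = 15.76 + 0.05·1254.13793 = 78.4669.
Competitive q* = 1347.03704, so Δq = 92.89911; wedge = 83.48345 − 78.4669 = 5.01655.
DWL = ½ × 92.89911 × 5.01655 = 233.02.

233.02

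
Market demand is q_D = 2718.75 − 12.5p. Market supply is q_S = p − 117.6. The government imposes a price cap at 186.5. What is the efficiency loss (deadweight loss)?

In inverse form: demand p = 217.5 − 0.08q, supply p = 117.6 + q.
Competitive equilibrium: 217.5 − 0.08q = 117.6 + q → q* = 92.5, p* = 210.1.
At the ceiling p = 186.5, quantity supplied = (186.5 − 117.6)/1 = 68.9.
Willingness to pay at q' = 68.9: 217.5 − 0.08·68.9 = 211.988.
Δq = 92.5 − 68.9 = 23.6; wedge = 211.988 − 186.5 = 25.488.
DWL = ½ × 23.6 × 25.488 = 300.76.

300.76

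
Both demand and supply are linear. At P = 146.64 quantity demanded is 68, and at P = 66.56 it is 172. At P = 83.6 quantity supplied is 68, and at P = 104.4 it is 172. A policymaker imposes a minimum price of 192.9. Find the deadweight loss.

7586.33

Demand slope = (66.56 − 146.64)/(172 − 68) = −0.77, so P = 199 − 0.77Q.
Supply slope = (104.4 − 83.6)/(172 − 68) = 0.2, so P = 70 + 0.2Q.
Competitive equilibrium: 199 − 0.77Q = 70 + 0.2Q → Q* = 132.9897, P* = 96.5979.
At the floor P = 192.9, quantity demanded = (199 − 192.9)/0.77 = 7.9221.
Sellers' marginal cost at Q' = 7.9221: 70 + 0.2·7.9221 = 71.5844.
ΔQ = 132.9897 − 7.9221 = 125.0676; wedge = 192.9 − 71.5844 = 121.3156.
The triangle = ½ × 125.0676 × 121.3156 = 7586.33.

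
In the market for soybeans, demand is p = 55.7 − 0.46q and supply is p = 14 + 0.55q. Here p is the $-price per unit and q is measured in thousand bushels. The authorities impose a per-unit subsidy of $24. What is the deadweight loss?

$285.15 thousand

Competitive equilibrium: 55.7 − 0.46q = 14 + 0.55q → q* = 41.2871, p* = 36.7079.
The subsidy lowers effective supply by 24: p = 0.55q − 10.
New quantity: 55.7 − 0.46q = 0.55q − 10 → q' = 65.0495.
Overproduction Δq = 65.0495 − 41.2871 = 23.7624; wedge = subsidy = 24.
Welfare loss = ½ × 23.7624 × 24 = $285.15 thousand.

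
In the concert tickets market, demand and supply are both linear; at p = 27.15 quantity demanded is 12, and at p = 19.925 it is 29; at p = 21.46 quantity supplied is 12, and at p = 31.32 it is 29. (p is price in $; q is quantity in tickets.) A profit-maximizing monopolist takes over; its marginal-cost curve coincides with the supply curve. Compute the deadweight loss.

Demand slope = (19.925 − 27.15)/(29 − 12) = −0.425, so p = 32.25 − 0.425q.
Supply slope = (31.32 − 21.46)/(29 − 12) = 0.58, so p = 14.5 + 0.58q.
Competitive equilibrium: 32.25 − 0.425q = 14.5 + 0.58q → q* = 17.6617, p* = 24.7438.
Marginal revenue: MR = 32.25 − 0.85q. Set MR = MC: 32.25 − 0.85q = 14.5 + 0.58q → q_m = 12.4126.
Price p_m = 32.25 − 0.425·12.4126 = 26.9746; MC(q_m) = 14.5 + 0.58·12.4126 = 21.6993.
Competitive q* = 17.6617, so Δq = 5.2491; wedge = 26.9746 − 21.6993 = 5.2753.
The triangle = ½ × 5.2491 × 5.2753 = $13.85.

$13.85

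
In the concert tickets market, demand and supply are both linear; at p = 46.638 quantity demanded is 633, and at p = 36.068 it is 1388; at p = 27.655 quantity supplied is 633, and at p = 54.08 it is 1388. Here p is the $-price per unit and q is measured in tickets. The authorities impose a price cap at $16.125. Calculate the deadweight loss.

$12589.45

Demand slope = (36.068 − 46.638)/(1388 − 633) = −0.014, so p = 55.5 − 0.014q.
Supply slope = (54.08 − 27.655)/(1388 − 633) = 0.035, so p = 5.5 + 0.035q.
Competitive equilibrium: 55.5 − 0.014q = 5.5 + 0.035q → q* = 1020.4082, p* = 41.2143.
At the ceiling p = 16.125, quantity supplied = (16.125 − 5.5)/0.035 = 303.5714.
Willingness to pay at q' = 303.5714: 55.5 − 0.014·303.5714 = 51.25.
Δq = 1020.4082 − 303.5714 = 716.8368; wedge = 51.25 − 16.125 = 35.125.
DWL = ½ × 716.8368 × 35.125 = $12589.45.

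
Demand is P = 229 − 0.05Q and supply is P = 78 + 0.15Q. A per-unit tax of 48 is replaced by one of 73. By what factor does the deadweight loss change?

Competitive equilibrium: 229 − 0.05Q = 78 + 0.15Q → Q* = 755, P* = 191.25.
For a per-unit tax t: ΔQ = t/0.2, so DWL = ½·t·(t/0.2) = t²/0.4.
At t = 48: DWL = 5760. At t = 73: DWL = 13322.5.
Ratio = (73/48)² = 2.313.

2.313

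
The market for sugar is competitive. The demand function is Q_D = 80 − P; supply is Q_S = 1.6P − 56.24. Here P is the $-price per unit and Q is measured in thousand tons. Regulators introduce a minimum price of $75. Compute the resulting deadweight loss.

$414.99 thousand

In inverse form: demand P = 80 − Q, supply P = 35.15 + 0.625Q.
Competitive equilibrium: 80 − Q = 35.15 + 0.625Q → Q* = 27.6, P* = 52.4.
At the floor P = 75, quantity demanded = (80 − 75)/1 = 5.
Sellers' marginal cost at Q' = 5: 35.15 + 0.625·5 = 38.275.
ΔQ = 27.6 − 5 = 22.6; wedge = 75 − 38.275 = 36.725.
Deadweight loss = ½ × 22.6 × 36.725 = $414.99 thousand.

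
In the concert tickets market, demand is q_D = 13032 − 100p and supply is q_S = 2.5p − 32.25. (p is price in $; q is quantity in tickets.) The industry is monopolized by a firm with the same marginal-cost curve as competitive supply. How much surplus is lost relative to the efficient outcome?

In inverse form: demand p = 130.32 − 0.01q, supply p = 12.9 + 0.4q.
Competitive equilibrium: 130.32 − 0.01q = 12.9 + 0.4q → q* = 286.3902, p* = 127.4561.
Marginal revenue: MR = 130.32 − 0.02q. Set MR = MC: 130.32 − 0.02q = 12.9 + 0.4q → q_m = 279.5714.
Price p_m = 130.32 − 0.01·279.5714 = 127.5243; MC(q_m) = 12.9 + 0.4·279.5714 = 124.7286.
Competitive q* = 286.3902, so Δq = 6.8188; wedge = 127.5243 − 124.7286 = 2.7957.
DWL = ½ × 6.8188 × 2.7957 = $9.53.

$9.53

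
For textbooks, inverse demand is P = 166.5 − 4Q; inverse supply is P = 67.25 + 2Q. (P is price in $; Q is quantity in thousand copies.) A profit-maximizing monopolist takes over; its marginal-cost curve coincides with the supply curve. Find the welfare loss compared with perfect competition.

Competitive equilibrium: 166.5 − 4Q = 67.25 + 2Q → Q* = 16.5417, P* = 100.3333.
Marginal revenue: MR = 166.5 − 8Q. Set MR = MC: 166.5 − 8Q = 67.25 + 2Q → Q_m = 9.925.
Price P_m = 166.5 − 4·9.925 = 126.8; MC(Q_m) = 67.25 + 2·9.925 = 87.1.
Competitive Q* = 16.5417, so ΔQ = 6.6167; wedge = 126.8 − 87.1 = 39.7.
The triangle = ½ × 6.6167 × 39.7 = $131.34 thousand.

$131.34 thousand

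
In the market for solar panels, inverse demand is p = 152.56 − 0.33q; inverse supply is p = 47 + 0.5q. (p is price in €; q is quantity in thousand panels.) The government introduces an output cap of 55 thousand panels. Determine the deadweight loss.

Competitive equilibrium: 152.56 − 0.33q = 47 + 0.5q → q* = 127.1807, p* = 110.5904.
At q = 55: demand price = 152.56 − 0.33·55 = 134.41; supply price = 47 + 0.5·55 = 74.5.
Δq = 127.1807 − 55 = 72.1807; wedge = 134.41 − 74.5 = 59.91.
The triangle = ½ × 72.1807 × 59.91 = €2162.17 thousand.

€2162.17 thousand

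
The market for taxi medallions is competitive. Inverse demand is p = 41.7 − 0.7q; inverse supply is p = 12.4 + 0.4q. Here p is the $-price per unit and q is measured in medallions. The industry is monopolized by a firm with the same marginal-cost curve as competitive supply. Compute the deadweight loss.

Competitive equilibrium: 41.7 − 0.7q = 12.4 + 0.4q → q* = 26.6364, p* = 23.0545.
Marginal revenue: MR = 41.7 − 1.4q. Set MR = MC: 41.7 − 1.4q = 12.4 + 0.4q → q_m = 16.2778.
Price p_m = 41.7 − 0.7·16.2778 = 30.3055; MC(q_m) = 12.4 + 0.4·16.2778 = 18.9111.
Competitive q* = 26.6364, so Δq = 10.3586; wedge = 30.3055 − 18.9111 = 11.3944.
DWL = ½ × 10.3586 × 11.3944 = $59.02.

$59.02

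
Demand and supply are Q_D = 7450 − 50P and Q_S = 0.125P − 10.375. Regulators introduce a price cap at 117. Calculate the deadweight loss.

63.50

In inverse form: demand P = 149 − 0.02Q, supply P = 83 + 8Q.
Competitive equilibrium: 149 − 0.02Q = 83 + 8Q → Q* = 8.2294, P* = 148.8354.
At the ceiling P = 117, quantity supplied = (117 − 83)/8 = 4.25.
Willingness to pay at Q' = 4.25: 149 − 0.02·4.25 = 148.915.
ΔQ = 8.2294 − 4.25 = 3.9794; wedge = 148.915 − 117 = 31.915.
Deadweight loss = ½ × 3.9794 × 31.915 = 63.50.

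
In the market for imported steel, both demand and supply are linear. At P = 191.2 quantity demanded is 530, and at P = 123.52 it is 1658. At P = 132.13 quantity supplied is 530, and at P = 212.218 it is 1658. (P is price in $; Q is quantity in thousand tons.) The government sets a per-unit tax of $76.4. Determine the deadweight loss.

$22278.47 thousand

Demand slope = (123.52 − 191.2)/(1658 − 530) = −0.06, so P = 223 − 0.06Q.
Supply slope = (212.218 − 132.13)/(1658 − 530) = 0.071, so P = 94.5 + 0.071Q.
Competitive equilibrium: 223 − 0.06Q = 94.5 + 0.071Q → Q* = 980.916, P* = 164.145.
With the tax, the buyer price exceeds the seller price by 76.4: (223 − 0.06Q) − (94.5 + 0.071Q) = 76.4 → Q' = 397.7099.
ΔQ = 980.916 − 397.7099 = 583.2061; the wedge equals the tax, 76.4.
Welfare loss = ½ × 583.2061 × 76.4 = $22278.47 thousand.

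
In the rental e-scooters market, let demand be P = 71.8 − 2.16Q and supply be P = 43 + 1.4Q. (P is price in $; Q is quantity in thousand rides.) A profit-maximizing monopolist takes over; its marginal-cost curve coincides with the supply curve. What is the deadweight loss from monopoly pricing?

Competitive equilibrium: 71.8 − 2.16Q = 43 + 1.4Q → Q* = 8.0899, P* = 54.3258.
Marginal revenue: MR = 71.8 − 4.32Q. Set MR = MC: 71.8 − 4.32Q = 43 + 1.4Q → Q_m = 5.035.
Price P_m = 71.8 − 2.16·5.035 = 60.9244; MC(Q_m) = 43 + 1.4·5.035 = 50.049.
Competitive Q* = 8.0899, so ΔQ = 3.0549; wedge = 60.9244 − 50.049 = 10.8754.
The triangle = ½ × 3.0549 × 10.8754 = $16.61 thousand.

$16.61 thousand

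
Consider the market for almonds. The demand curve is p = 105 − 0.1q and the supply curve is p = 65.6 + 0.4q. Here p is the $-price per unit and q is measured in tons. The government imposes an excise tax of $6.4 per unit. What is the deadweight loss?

$40.96

Competitive equilibrium: 105 − 0.1q = 65.6 + 0.4q → q* = 78.8, p* = 97.12.
With the tax, the buyer price exceeds the seller price by 6.4: (105 − 0.1q) − (65.6 + 0.4q) = 6.4 → q' = 66.
Δq = 78.8 − 66 = 12.8; the wedge equals the tax, 6.4.
The triangle = ½ × 12.8 × 6.4 = $40.96.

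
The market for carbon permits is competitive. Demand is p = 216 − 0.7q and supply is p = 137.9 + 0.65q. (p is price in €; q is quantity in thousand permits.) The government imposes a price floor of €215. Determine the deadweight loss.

€2148.92 thousand

Competitive equilibrium: 216 − 0.7q = 137.9 + 0.65q → q* = 57.8519, p* = 175.5037.
At the floor p = 215, quantity demanded = (216 − 215)/0.7 = 1.4286.
Sellers' marginal cost at q' = 1.4286: 137.9 + 0.65·1.4286 = 138.8286.
Δq = 57.8519 − 1.4286 = 56.4233; wedge = 215 − 138.8286 = 76.1714.
DWL = ½ × 56.4233 × 76.1714 = €2148.92 thousand.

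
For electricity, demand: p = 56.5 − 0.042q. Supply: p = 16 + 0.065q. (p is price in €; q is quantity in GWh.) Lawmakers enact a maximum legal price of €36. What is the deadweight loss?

Competitive equilibrium: 56.5 − 0.042q = 16 + 0.065q → q* = 378.5047, p* = 40.6028.
At the ceiling p = 36, quantity supplied = (36 − 16)/0.065 = 307.6923.
Willingness to pay at q' = 307.6923: 56.5 − 0.042·307.6923 = 43.5769.
Δq = 378.5047 − 307.6923 = 70.8124; wedge = 43.5769 − 36 = 7.5769.
DWL = ½ × 70.8124 × 7.5769 = €268.27.

€268.27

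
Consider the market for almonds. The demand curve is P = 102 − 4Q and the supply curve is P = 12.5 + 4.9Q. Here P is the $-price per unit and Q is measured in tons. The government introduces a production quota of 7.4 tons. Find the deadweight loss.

Competitive equilibrium: 102 − 4Q = 12.5 + 4.9Q → Q* = 10.0562, P* = 61.7753.
At Q = 7.4: demand price = 102 − 4·7.4 = 72.4; supply price = 12.5 + 4.9·7.4 = 48.76.
ΔQ = 10.0562 − 7.4 = 2.6562; wedge = 72.4 − 48.76 = 23.64.
The triangle = ½ × 2.6562 × 23.64 = $31.40.

$31.40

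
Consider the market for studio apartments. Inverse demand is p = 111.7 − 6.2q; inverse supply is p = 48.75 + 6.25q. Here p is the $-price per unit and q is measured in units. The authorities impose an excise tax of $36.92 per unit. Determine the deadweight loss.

$54.74

Competitive equilibrium: 111.7 − 6.2q = 48.75 + 6.25q → q* = 5.0562, p* = 80.3514.
With the tax, the buyer price exceeds the seller price by 36.92: (111.7 − 6.2q) − (48.75 + 6.25q) = 36.92 → q' = 2.0908.
Δq = 5.0562 − 2.0908 = 2.9654; the wedge equals the tax, 36.92.
DWL = ½ × 2.9654 × 36.92 = $54.74.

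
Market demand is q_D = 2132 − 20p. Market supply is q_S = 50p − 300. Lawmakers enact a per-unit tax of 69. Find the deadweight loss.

34007.14

In inverse form: demand p = 106.6 − 0.05q, supply p = 6 + 0.02q.
Competitive equilibrium: 106.6 − 0.05q = 6 + 0.02q → q* = 1437.1429, p* = 34.7429.
With the tax, the buyer price exceeds the seller price by 69: (106.6 − 0.05q) − (6 + 0.02q) = 69 → q' = 451.4286.
Δq = 1437.1429 − 451.4286 = 985.7143; the wedge equals the tax, 69.
Welfare loss = ½ × 985.7143 × 69 = 34007.14.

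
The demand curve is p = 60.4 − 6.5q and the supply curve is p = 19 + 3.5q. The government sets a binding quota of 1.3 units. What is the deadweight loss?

40.328

Competitive equilibrium: 60.4 − 6.5q = 19 + 3.5q → q* = 4.14, p* = 33.49.
At q = 1.3: demand price = 60.4 − 6.5·1.3 = 51.95; supply price = 19 + 3.5·1.3 = 23.55.
Δq = 4.14 − 1.3 = 2.84; wedge = 51.95 − 23.55 = 28.4.
The triangle = ½ × 2.84 × 28.4 = 40.328.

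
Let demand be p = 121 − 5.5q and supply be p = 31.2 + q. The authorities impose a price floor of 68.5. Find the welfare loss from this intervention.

59.25

Competitive equilibrium: 121 − 5.5q = 31.2 + q → q* = 13.8154, p* = 45.0154.
At the floor p = 68.5, quantity demanded = (121 − 68.5)/5.5 = 9.5455.
Sellers' marginal cost at q' = 9.5455: 31.2 + 1·9.5455 = 40.7455.
Δq = 13.8154 − 9.5455 = 4.2699; wedge = 68.5 − 40.7455 = 27.7545.
DWL = ½ × 4.2699 × 27.7545 = 59.25.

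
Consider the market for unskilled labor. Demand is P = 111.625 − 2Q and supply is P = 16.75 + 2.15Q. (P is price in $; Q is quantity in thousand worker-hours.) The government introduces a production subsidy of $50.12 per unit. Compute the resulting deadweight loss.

Competitive equilibrium: 111.625 − 2Q = 16.75 + 2.15Q → Q* = 22.8614, P* = 65.9021.
The subsidy lowers effective supply by 50.12: P = 2.15Q − 33.37.
New quantity: 111.625 − 2Q = 2.15Q − 33.37 → Q' = 34.9386.
Overproduction ΔQ = 34.9386 − 22.8614 = 12.0772; wedge = subsidy = 50.12.
DWL = ½ × 12.0772 × 50.12 = $302.65 thousand.

$302.65 thousand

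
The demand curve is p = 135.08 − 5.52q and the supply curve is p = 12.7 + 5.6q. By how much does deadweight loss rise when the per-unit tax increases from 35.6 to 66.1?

139.47

Competitive equilibrium: 135.08 − 5.52q = 12.7 + 5.6q → q* = 11.0054, p* = 74.3302.
For a per-unit tax t: Δq = t/11.12, so DWL = ½·t·(t/11.12) = t²/22.24.
At t = 35.6: DWL = 56.986. At t = 66.1: DWL = 196.457.
Increase = 196.457 − 56.986 = 139.47.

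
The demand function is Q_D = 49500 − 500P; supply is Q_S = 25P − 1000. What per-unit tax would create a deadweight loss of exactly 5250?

In inverse form: demand P = 99 − 0.002Q, supply P = 40 + 0.04Q.
Competitive equilibrium: 99 − 0.002Q = 40 + 0.04Q → Q* = 1404.7619, P* = 96.1905.
A tax t gives ΔQ = t/0.042 and wedge t, so DWL = t²/0.084.
t²/0.084 = 5250 → t² = 441 → t = 21.

21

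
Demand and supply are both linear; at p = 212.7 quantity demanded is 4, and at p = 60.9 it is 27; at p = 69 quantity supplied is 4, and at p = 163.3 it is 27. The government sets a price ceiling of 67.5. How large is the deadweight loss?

1018.23

Demand slope = (60.9 − 212.7)/(27 − 4) = −6.6, so p = 239.1 − 6.6q.
Supply slope = (163.3 − 69)/(27 − 4) = 4.1, so p = 52.6 + 4.1q.
Competitive equilibrium: 239.1 − 6.6q = 52.6 + 4.1q → q* = 17.4299, p* = 124.0626.
At the ceiling p = 67.5, quantity supplied = (67.5 − 52.6)/4.1 = 3.6341.
Willingness to pay at q' = 3.6341: 239.1 − 6.6·3.6341 = 215.1149.
Δq = 17.4299 − 3.6341 = 13.7958; wedge = 215.1149 − 67.5 = 147.6149.
Welfare loss = ½ × 13.7958 × 147.6149 = 1018.23.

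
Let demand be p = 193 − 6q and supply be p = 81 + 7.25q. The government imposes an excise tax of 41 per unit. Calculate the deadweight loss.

Competitive equilibrium: 193 − 6q = 81 + 7.25q → q* = 8.4528, p* = 142.283.
With the tax, the buyer price exceeds the seller price by 41: (193 − 6q) − (81 + 7.25q) = 41 → q' = 5.3585.
Δq = 8.4528 − 5.3585 = 3.0943; the wedge equals the tax, 41.
DWL = ½ × 3.0943 × 41 = 63.43.

63.43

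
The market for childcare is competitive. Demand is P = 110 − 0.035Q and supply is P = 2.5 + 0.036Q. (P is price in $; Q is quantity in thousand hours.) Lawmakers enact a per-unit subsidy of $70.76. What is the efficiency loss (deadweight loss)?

$35260.41 thousand

Competitive equilibrium: 110 − 0.035Q = 2.5 + 0.036Q → Q* = 1514.08451, P* = 57.00704.
The subsidy lowers effective supply by 70.76: P = 0.036Q − 68.26.
New quantity: 110 − 0.035Q = 0.036Q − 68.26 → Q' = 2510.70423.
Overproduction ΔQ = 2510.70423 − 1514.08451 = 996.61972; wedge = subsidy = 70.76.
DWL = ½ × 996.61972 × 70.76 = $35260.41 thousand.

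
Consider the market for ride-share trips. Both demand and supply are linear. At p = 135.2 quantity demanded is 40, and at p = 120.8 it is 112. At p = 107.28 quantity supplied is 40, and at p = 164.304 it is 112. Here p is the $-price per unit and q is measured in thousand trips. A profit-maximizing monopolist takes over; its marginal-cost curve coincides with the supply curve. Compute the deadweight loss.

$64.84 thousand

Demand slope = (120.8 − 135.2)/(112 − 40) = −0.2, so p = 143.2 − 0.2q.
Supply slope = (164.304 − 107.28)/(112 − 40) = 0.792, so p = 75.6 + 0.792q.
Competitive equilibrium: 143.2 − 0.2q = 75.6 + 0.792q → q* = 68.1452, p* = 129.571.
Marginal revenue: MR = 143.2 − 0.4q. Set MR = MC: 143.2 − 0.4q = 75.6 + 0.792q → q_m = 56.7114.
Price p_m = 143.2 − 0.2·56.7114 = 131.8577; MC(q_m) = 75.6 + 0.792·56.7114 = 120.5154.
Competitive q* = 68.1452, so Δq = 11.4338; wedge = 131.8577 − 120.5154 = 11.3423.
Welfare loss = ½ × 11.4338 × 11.3423 = $64.84 thousand.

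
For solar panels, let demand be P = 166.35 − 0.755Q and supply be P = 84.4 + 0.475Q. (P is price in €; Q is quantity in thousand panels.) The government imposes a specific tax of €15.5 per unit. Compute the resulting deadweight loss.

€97.66 thousand

Competitive equilibrium: 166.35 − 0.755Q = 84.4 + 0.475Q → Q* = 66.626, P* = 116.0474.
With the tax, the buyer price exceeds the seller price by 15.5: (166.35 − 0.755Q) − (84.4 + 0.475Q) = 15.5 → Q' = 54.0244.
ΔQ = 66.626 − 54.0244 = 12.6016; the wedge equals the tax, 15.5.
Deadweight loss = ½ × 12.6016 × 15.5 = €97.66 thousand.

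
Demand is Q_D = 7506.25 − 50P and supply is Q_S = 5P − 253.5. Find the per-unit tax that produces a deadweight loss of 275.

11

In inverse form: demand P = 150.125 − 0.02Q, supply P = 50.7 + 0.2Q.
Competitive equilibrium: 150.125 − 0.02Q = 50.7 + 0.2Q → Q* = 451.9318, P* = 141.0864.
A tax t gives ΔQ = t/0.22 and wedge t, so DWL = t²/0.44.
t²/0.44 = 275 → t² = 121 → t = 11.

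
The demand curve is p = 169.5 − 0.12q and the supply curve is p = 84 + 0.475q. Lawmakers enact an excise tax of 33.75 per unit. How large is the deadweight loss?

957.20

Competitive equilibrium: 169.5 − 0.12q = 84 + 0.475q → q* = 143.6975, p* = 152.2563.
With the tax, the buyer price exceeds the seller price by 33.75: (169.5 − 0.12q) − (84 + 0.475q) = 33.75 → q' = 86.9748.
Δq = 143.6975 − 86.9748 = 56.7227; the wedge equals the tax, 33.75.
Welfare loss = ½ × 56.7227 × 33.75 = 957.20.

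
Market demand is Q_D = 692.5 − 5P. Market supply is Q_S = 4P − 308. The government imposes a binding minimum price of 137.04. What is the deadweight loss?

3765.54

In inverse form: demand P = 138.5 − 0.2Q, supply P = 77 + 0.25Q.
Competitive equilibrium: 138.5 − 0.2Q = 77 + 0.25Q → Q* = 136.6667, P* = 111.1667.
At the floor P = 137.04, quantity demanded = (138.5 − 137.04)/0.2 = 7.3.
Sellers' marginal cost at Q' = 7.3: 77 + 0.25·7.3 = 78.825.
ΔQ = 136.6667 − 7.3 = 129.3667; wedge = 137.04 − 78.825 = 58.215.
Welfare loss = ½ × 129.3667 × 58.215 = 3765.54.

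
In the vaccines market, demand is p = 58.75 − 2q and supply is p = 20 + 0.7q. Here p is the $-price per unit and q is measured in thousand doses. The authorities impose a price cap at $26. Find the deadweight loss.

Competitive equilibrium: 58.75 − 2q = 20 + 0.7q → q* = 14.3519, p* = 30.0463.
At the ceiling p = 26, quantity supplied = (26 − 20)/0.7 = 8.5714.
Willingness to pay at q' = 8.5714: 58.75 − 2·8.5714 = 41.6072.
Δq = 14.3519 − 8.5714 = 5.7805; wedge = 41.6072 − 26 = 15.6072.
DWL = ½ × 5.7805 × 15.6072 = $45.11 thousand.

$45.11 thousand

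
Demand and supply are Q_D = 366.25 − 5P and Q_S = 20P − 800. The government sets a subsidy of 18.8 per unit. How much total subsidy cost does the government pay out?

In inverse form: demand P = 73.25 − 0.2Q, supply P = 40 + 0.05Q.
Competitive equilibrium: 73.25 − 0.2Q = 40 + 0.05Q → Q* = 133, P* = 46.65.
The subsidy lowers effective supply by 18.8: P = 21.2 + 0.05Q.
New quantity: 73.25 − 0.2Q = 21.2 + 0.05Q → Q' = 208.2.
Total subsidy cost = 18.8 × 208.2 = 3914.16.

3914.16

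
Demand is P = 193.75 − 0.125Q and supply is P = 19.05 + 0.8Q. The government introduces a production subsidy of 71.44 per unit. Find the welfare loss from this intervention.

Competitive equilibrium: 193.75 − 0.125Q = 19.05 + 0.8Q → Q* = 188.8649, P* = 170.1419.
The subsidy lowers effective supply by 71.44: P = 0.8Q − 52.39.
New quantity: 193.75 − 0.125Q = 0.8Q − 52.39 → Q' = 266.0973.
Overproduction ΔQ = 266.0973 − 188.8649 = 77.2324; wedge = subsidy = 71.44.
The triangle = ½ × 77.2324 × 71.44 = 2758.74.

2758.74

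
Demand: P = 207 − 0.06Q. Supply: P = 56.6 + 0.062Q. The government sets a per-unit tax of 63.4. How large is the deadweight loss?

Competitive equilibrium: 207 − 0.06Q = 56.6 + 0.062Q → Q* = 1232.7869, P* = 133.0328.
With the tax, the buyer price exceeds the seller price by 63.4: (207 − 0.06Q) − (56.6 + 0.062Q) = 63.4 → Q' = 713.1148.
ΔQ = 1232.7869 − 713.1148 = 519.6721; the wedge equals the tax, 63.4.
Welfare loss = ½ × 519.6721 × 63.4 = 16473.61.

16473.61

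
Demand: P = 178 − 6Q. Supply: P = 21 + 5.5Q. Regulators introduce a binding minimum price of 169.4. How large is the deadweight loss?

Competitive equilibrium: 178 − 6Q = 21 + 5.5Q → Q* = 13.6522, P* = 96.087.
At the floor P = 169.4, quantity demanded = (178 − 169.4)/6 = 1.4333.
Sellers' marginal cost at Q' = 1.4333: 21 + 5.5·1.4333 = 28.8832.
ΔQ = 13.6522 − 1.4333 = 12.2189; wedge = 169.4 − 28.8832 = 140.5168.
The triangle = ½ × 12.2189 × 140.5168 = 858.48.

858.48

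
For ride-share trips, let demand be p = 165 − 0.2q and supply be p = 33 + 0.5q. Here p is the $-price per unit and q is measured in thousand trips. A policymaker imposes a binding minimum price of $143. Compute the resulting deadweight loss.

$2160.71 thousand

Competitive equilibrium: 165 − 0.2q = 33 + 0.5q → q* = 188.5714, p* = 127.2857.
At the floor p = 143, quantity demanded = (165 − 143)/0.2 = 110.
Sellers' marginal cost at q' = 110: 33 + 0.5·110 = 88.
Δq = 188.5714 − 110 = 78.5714; wedge = 143 − 88 = 55.
Deadweight loss = ½ × 78.5714 × 55 = $2160.71 thousand.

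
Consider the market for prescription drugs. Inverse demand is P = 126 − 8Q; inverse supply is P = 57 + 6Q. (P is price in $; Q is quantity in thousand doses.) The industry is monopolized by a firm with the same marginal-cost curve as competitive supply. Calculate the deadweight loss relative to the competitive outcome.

Competitive equilibrium: 126 − 8Q = 57 + 6Q → Q* = 4.9286, P* = 86.5714.
Marginal revenue: MR = 126 − 16Q. Set MR = MC: 126 − 16Q = 57 + 6Q → Q_m = 3.1364.
Price P_m = 126 − 8·3.1364 = 100.9088; MC(Q_m) = 57 + 6·3.1364 = 75.8184.
Competitive Q* = 4.9286, so ΔQ = 1.7922; wedge = 100.9088 − 75.8184 = 25.0904.
Welfare loss = ½ × 1.7922 × 25.0904 = $22.48 thousand.

$22.48 thousand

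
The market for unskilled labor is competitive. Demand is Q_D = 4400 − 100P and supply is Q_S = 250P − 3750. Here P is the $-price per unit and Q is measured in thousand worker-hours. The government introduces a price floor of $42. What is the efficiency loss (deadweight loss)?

$24515.71 thousand

In inverse form: demand P = 44 − 0.01Q, supply P = 15 + 0.004Q.
Competitive equilibrium: 44 − 0.01Q = 15 + 0.004Q → Q* = 2071.4286, P* = 23.2857.
At the floor P = 42, quantity demanded = (44 − 42)/0.01 = 200.
Sellers' marginal cost at Q' = 200: 15 + 0.004·200 = 15.8.
ΔQ = 2071.4286 − 200 = 1871.4286; wedge = 42 − 15.8 = 26.2.
Welfare loss = ½ × 1871.4286 × 26.2 = $24515.71 thousand.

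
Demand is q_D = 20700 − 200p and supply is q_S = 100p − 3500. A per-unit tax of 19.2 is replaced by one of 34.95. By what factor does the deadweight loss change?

In inverse form: demand p = 103.5 − 0.005q, supply p = 35 + 0.01q.
Competitive equilibrium: 103.5 − 0.005q = 35 + 0.01q → q* = 4566.6667, p* = 80.6667.
For a per-unit tax t: Δq = t/0.015, so DWL = ½·t·(t/0.015) = t²/0.03.
At t = 19.2: DWL = 12288. At t = 34.95: DWL = 40716.75.
Ratio = (34.95/19.2)² = 3.314.

3.314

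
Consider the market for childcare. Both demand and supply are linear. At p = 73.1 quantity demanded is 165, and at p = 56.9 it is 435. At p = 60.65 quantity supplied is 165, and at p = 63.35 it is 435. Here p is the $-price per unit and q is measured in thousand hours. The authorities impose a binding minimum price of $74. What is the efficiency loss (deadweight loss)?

$1301.79 thousand

Demand slope = (56.9 − 73.1)/(435 − 165) = −0.06, so p = 83 − 0.06q.
Supply slope = (63.35 − 60.65)/(435 − 165) = 0.01, so p = 59 + 0.01q.
Competitive equilibrium: 83 − 0.06q = 59 + 0.01q → q* = 342.8571, p* = 62.4286.
At the floor p = 74, quantity demanded = (83 − 74)/0.06 = 150.
Sellers' marginal cost at q' = 150: 59 + 0.01·150 = 60.5.
Δq = 342.8571 − 150 = 192.8571; wedge = 74 − 60.5 = 13.5.
The triangle = ½ × 192.8571 × 13.5 = $1301.79 thousand.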